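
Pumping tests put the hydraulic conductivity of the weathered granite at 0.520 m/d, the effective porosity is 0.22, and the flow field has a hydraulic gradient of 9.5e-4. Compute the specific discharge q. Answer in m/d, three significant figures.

4.94e-4 m/d

Darcy flux q = K·i = 0.520 × 9.5e-4 = 4.940e-4 m/d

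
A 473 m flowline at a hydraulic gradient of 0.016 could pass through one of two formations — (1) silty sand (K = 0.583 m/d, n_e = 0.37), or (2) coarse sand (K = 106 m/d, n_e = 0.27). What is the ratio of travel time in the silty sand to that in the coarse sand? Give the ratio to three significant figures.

Unit 1 (silty sand): v = 0.583×0.016/0.37 = 0.02521 m/d, t = 473/0.02521 = 18760 d
Unit 2 (coarse sand): v = 106×0.016/0.27 = 6.281 m/d, t = 473/6.281 = 75.30 d
t(silty sand) / t(coarse sand) = 18760/75.30 = 249

249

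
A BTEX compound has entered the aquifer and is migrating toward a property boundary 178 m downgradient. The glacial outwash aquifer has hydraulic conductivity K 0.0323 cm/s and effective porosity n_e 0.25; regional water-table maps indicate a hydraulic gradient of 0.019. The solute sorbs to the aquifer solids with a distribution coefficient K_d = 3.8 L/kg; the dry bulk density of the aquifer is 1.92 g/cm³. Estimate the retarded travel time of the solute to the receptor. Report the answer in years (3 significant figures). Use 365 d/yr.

6.94 years

K = 0.0323 cm/s × 864 = 27.91 m/d
q = Ki = 27.91 × 0.019 = 0.5302 m/d
v_s = q/n_e = 0.5302/0.25 = 2.121 m/d
Retardation R = 1 + ρ_b·K_d/n = 1 + 1.92×3.8/0.25 = 30.18
Contaminant velocity v_c = v/R = 2.121/30.18 = 0.07027 m/d
t = L/v_c = 178/0.07027 = 2533 d
   = 2533/365 = 6.94 yr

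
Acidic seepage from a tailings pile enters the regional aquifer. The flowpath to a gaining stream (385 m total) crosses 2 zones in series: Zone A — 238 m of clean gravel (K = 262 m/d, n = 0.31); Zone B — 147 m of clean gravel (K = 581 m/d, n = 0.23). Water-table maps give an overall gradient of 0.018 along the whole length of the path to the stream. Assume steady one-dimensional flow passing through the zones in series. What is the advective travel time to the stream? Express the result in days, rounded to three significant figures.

18.0 days

Steady 1-D flow in series ⇒ the Darcy flux q is identical in every zone and the zone head losses add (resistances L/K in series).
Σ(L/K) = 238/262 + 147/581 = 0.9084 + 0.2530 = 1.161 d
K_eq = L_total / Σ(L/K) = 385 / 1.161 = 331.5 m/d
q = K_eq · i = 331.5 × 0.018 = 5.967 m/d (same in every zone)
Zone A: v = q/n = 5.967/0.31 = 19.25 m/d → t_A = 238/19.25 = 12.36 d
Zone B: v = q/n = 5.967/0.23 = 25.94 m/d → t_B = 147/25.94 = 5.666 d
Total t = 12.36 + 5.666 = 18.03 d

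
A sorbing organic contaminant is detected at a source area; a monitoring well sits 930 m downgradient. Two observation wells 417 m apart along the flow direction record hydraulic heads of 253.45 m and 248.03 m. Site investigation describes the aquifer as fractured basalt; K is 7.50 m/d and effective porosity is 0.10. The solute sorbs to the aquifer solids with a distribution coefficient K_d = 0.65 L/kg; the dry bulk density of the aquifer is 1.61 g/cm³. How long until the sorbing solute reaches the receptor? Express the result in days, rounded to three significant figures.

Hydraulic gradient i = (253.45 − 248.03) / 417 = 5.42 / 417 = 0.01300
q = Ki = 7.50 × 0.01300 = 0.09748 m/d
Average linear velocity = 0.09748 / 0.10 = 0.9748 m/d
Retardation R = 1 + ρ_b·K_d/n = 1 + 1.61×0.65/0.10 = 11.47
Contaminant velocity v_c = v/R = 0.9748/11.47 = 0.08503 m/d
t = L/v_c = 930/0.08503 = 10940 d

10900 days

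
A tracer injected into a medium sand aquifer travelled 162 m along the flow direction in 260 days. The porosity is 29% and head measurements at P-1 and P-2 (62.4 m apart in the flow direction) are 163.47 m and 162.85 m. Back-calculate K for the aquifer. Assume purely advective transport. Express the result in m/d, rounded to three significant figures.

18.2 m/d

Hydraulic gradient i = (163.47 − 162.85) / 62.4 = 0.62 / 62.4 = 0.009936
v = L / t = 162 / 260 = 0.6231 m/d
K = v · n / i = 0.6231 × 0.29 / 0.009936 = 18.2 m/d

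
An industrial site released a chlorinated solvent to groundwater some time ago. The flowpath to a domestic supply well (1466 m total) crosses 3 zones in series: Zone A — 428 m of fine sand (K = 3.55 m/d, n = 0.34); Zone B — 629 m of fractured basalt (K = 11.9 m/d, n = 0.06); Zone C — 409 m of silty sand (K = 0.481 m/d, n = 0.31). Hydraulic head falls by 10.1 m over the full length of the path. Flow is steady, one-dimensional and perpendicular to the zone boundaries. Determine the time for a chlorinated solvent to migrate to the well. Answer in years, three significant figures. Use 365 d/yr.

86.1 years

Continuity: the same q passes through each zone, so ΔH = q·Σ(L_j/K_j) — the zones act as resistances in series.
Σ(L/K) = 428/3.55 + 629/11.9 + 409/0.481 = 120.6 + 52.86 + 850.3 = 1024 d
q = ΔH / Σ(L/K) = 10.1 / 1024 = 0.009866 m/d (same in every zone)
Zone A: v = q/n = 0.009866/0.34 = 0.02902 m/d → t_A = 428/0.02902 = 14750 d
Zone B: v = q/n = 0.009866/0.06 = 0.1644 m/d → t_B = 629/0.1644 = 3825 d
Zone C: v = q/n = 0.009866/0.31 = 0.03183 m/d → t_C = 409/0.03183 = 12850 d
Total t = 14750 + 3825 + 12850 = 31430 d
   = 31430 / 365 = 86.1 yr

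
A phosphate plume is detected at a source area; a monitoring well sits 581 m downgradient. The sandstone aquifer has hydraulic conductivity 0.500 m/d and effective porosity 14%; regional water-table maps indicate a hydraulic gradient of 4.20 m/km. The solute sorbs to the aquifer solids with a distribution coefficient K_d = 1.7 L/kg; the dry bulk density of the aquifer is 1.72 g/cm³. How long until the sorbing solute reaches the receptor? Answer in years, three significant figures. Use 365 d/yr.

Specific discharge q = 0.500 × 0.0042 = 0.002100 m/d
v_s = q/n_e = 0.002100/0.14 = 0.01500 m/d
Retardation R = 1 + ρ_b·K_d/n = 1 + 1.72×1.7/0.14 = 21.89
Contaminant velocity v_c = v/R = 0.01500/21.89 = 6.854e-4 m/d
t = L/v_c = 581/6.854e-4 = 847700 d
   = 847700/365 = 2320 yr

2320 years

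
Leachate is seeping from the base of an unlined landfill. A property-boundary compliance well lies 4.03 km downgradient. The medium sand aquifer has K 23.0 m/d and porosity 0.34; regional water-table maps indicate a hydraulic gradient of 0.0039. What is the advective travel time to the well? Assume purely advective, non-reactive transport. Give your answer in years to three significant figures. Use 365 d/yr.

41.9 years

Specific discharge q = 23.0 × 0.0039 = 0.08970 m/d
v = Ki/n = 23.0·0.0039/0.34 = 0.2638 m/d
L = 4.03 km = 4030 m
t = L / v = 4030 / 0.2638 = 15280 d
   = 15280 / 365 = 41.9 yr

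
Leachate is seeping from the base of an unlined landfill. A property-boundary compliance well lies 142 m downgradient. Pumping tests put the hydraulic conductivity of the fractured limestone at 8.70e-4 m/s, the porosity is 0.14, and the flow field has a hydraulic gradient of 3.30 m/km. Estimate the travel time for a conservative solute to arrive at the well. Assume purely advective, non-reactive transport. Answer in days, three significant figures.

K = 8.70e-4 m/s × 86400 s/d = 75.17 m/d
Darcy flux q = K·i = 75.17 × 0.0033 = 0.2481 m/d
Average linear velocity = 0.2481 / 0.14 = 1.772 m/d
t = L / v = 142 / 1.772 = 80.14 d

80.1 days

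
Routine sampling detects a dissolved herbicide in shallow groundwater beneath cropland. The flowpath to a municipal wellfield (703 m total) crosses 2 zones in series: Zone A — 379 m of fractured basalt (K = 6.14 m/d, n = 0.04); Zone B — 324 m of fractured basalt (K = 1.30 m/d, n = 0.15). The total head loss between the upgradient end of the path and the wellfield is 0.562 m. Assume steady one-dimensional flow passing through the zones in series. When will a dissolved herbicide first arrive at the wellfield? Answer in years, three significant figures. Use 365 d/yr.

Steady 1-D flow in series ⇒ the Darcy flux q is identical in every zone and the zone head losses add (resistances L/K in series).
Σ(L/K) = 379/6.14 + 324/1.30 = 61.73 + 249.2 = 311.0 d
q = ΔH / Σ(L/K) = 0.562 / 311.0 = 0.001807 m/d (same in every zone)
Zone A: v = q/n = 0.001807/0.04 = 0.04518 m/d → t_A = 379/0.04518 = 8388 d
Zone B: v = q/n = 0.001807/0.15 = 0.01205 m/d → t_B = 324/0.01205 = 26890 d
Total t = 8388 + 26890 = 35280 d
   = 35280 / 365 = 96.7 yr

96.7 years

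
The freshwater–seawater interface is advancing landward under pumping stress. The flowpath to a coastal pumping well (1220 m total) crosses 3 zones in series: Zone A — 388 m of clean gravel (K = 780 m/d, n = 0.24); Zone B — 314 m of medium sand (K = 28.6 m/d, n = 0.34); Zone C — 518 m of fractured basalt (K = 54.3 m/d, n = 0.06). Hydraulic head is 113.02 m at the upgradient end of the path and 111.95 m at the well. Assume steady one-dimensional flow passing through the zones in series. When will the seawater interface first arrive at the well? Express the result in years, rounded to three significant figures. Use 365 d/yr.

Total head drop ΔH = 113.02 − 111.95 = 1.07 m
Steady 1-D flow in series ⇒ the Darcy flux q is identical in every zone and the zone head losses add (resistances L/K in series).
Σ(L/K) = 388/780 + 314/28.6 + 518/54.3 = 0.4974 + 10.98 + 9.540 = 21.02 d
q = ΔH / Σ(L/K) = 1.07 / 21.02 = 0.05091 m/d (same in every zone)
Zone A: v = q/n = 0.05091/0.24 = 0.2121 m/d → t_A = 388/0.2121 = 1829 d
Zone B: v = q/n = 0.05091/0.34 = 0.1497 m/d → t_B = 314/0.1497 = 2097 d
Zone C: v = q/n = 0.05091/0.06 = 0.8486 m/d → t_C = 518/0.8486 = 610.4 d
Total t = 1829 + 2097 + 610.4 = 4536 d
   = 4536 / 365 = 12.4 yr

12.4 years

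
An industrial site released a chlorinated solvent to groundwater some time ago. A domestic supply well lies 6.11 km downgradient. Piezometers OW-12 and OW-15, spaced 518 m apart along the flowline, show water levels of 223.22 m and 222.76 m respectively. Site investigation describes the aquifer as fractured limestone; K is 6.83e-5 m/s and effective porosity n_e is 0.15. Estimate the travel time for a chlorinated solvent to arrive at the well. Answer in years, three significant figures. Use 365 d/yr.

479 years

Hydraulic gradient i = (223.22 − 222.76) / 518 = 0.46 / 518 = 8.880e-4
K = 6.83e-5 m/s × 86400 s/d = 5.901 m/d
q = Ki = 5.901 × 8.880e-4 = 0.005240 m/d
Average linear velocity = 0.005240 / 0.15 = 0.03494 m/d
L = 6.11 km = 6110 m
t = L / v = 6110 / 0.03494 = 174900 d
   = 174900 / 365 = 479 yr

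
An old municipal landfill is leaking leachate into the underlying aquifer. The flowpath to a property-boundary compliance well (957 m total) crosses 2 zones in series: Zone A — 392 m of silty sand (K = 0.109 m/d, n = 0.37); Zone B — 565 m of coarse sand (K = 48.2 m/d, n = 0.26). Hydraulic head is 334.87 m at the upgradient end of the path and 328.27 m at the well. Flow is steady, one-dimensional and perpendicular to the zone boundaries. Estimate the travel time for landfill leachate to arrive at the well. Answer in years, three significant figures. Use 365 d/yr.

Total head drop ΔH = 334.87 − 328.27 = 6.60 m
Continuity: the same q passes through each zone, so ΔH = q·Σ(L_j/K_j) — the zones act as resistances in series.
Σ(L/K) = 392/0.109 + 565/48.2 = 3596 + 11.72 = 3608 d
q = ΔH / Σ(L/K) = 6.60 / 3608 = 0.001829 m/d (same in every zone)
Zone A: v = q/n = 0.001829/0.37 = 0.004944 m/d → t_A = 392/0.004944 = 79290 d
Zone B: v = q/n = 0.001829/0.26 = 0.007036 m/d → t_B = 565/0.007036 = 80310 d
Total t = 79290 + 80310 = 159600 d
   = 159600 / 365 = 437 yr

437 years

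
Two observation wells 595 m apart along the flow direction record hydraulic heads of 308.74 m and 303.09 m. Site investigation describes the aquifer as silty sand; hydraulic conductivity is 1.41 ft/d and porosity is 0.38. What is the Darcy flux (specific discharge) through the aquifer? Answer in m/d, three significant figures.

0.00408 m/d

Hydraulic gradient i = (308.74 − 303.09) / 595 = 5.65 / 595 = 0.009496
K = 1.41 ft/d × 0.3048 = 0.4298 m/d
q = Ki = 0.4298 × 0.009496 = 0.004081 m/d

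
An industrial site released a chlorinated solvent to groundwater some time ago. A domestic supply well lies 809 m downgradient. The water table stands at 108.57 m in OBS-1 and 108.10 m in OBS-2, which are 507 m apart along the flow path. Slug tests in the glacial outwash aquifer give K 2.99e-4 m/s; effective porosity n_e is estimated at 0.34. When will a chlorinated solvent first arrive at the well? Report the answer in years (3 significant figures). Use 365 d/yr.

31.5 years

Hydraulic gradient i = (108.57 − 108.10) / 507 = 0.47 / 507 = 9.270e-4
K = 2.99e-4 m/s × 86400 s/d = 25.83 m/d
Specific discharge q = 25.83 × 9.270e-4 = 0.02395 m/d
Seepage velocity v = q / n = 0.02395 / 0.34 = 0.07044 m/d
t = L / v = 809 / 0.07044 = 11490 d
   = 11490 / 365 = 31.5 yr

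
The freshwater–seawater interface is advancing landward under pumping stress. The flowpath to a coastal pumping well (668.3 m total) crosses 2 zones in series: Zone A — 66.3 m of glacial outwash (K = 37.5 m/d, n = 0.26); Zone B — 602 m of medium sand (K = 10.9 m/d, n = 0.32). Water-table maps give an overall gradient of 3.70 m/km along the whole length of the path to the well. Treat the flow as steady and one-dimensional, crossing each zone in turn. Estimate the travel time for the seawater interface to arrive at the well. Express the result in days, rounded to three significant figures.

For zones in series the flux q is common to all zones; the equivalent conductivity is the harmonic (thickness-weighted) mean, K_eq = L_total / Σ(L_j/K_j).
Σ(L/K) = 66.3/37.5 + 602/10.9 = 1.768 + 55.23 = 57.00 d
K_eq = L_total / Σ(L/K) = 668.3 / 57.00 = 11.73 m/d
q = K_eq · i = 11.73 × 0.0037 = 0.04338 m/d (same in every zone)
Zone A: v = q/n = 0.04338/0.26 = 0.1669 m/d → t_A = 66.3/0.1669 = 397.3 d
Zone B: v = q/n = 0.04338/0.32 = 0.1356 m/d → t_B = 602/0.1356 = 4440 d
Total t = 397.3 + 4440 = 4838 d

4840 days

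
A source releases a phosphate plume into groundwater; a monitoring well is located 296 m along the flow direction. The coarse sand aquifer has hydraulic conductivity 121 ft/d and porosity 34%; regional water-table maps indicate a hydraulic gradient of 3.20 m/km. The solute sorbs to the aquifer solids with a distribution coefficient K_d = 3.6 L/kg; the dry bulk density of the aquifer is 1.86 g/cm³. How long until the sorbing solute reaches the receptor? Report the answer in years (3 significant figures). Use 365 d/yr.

K = 121 ft/d × 0.3048 = 36.88 m/d
Specific discharge q = 36.88 × 0.0032 = 0.1180 m/d
Seepage velocity v = q / n = 0.1180 / 0.34 = 0.3471 m/d
Retardation R = 1 + ρ_b·K_d/n = 1 + 1.86×3.6/0.34 = 20.69
Contaminant velocity v_c = v/R = 0.3471/20.69 = 0.01677 m/d
t = L/v_c = 296/0.01677 = 17650 d
   = 17650/365 = 48.3 yr

48.3 years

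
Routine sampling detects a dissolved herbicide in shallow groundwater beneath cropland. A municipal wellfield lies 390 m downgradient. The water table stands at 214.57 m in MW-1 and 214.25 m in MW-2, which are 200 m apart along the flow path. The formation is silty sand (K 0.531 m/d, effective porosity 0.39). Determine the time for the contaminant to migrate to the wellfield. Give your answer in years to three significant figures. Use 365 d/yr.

Hydraulic gradient i = (214.57 − 214.25) / 200 = 0.32 / 200 = 0.001600
Specific discharge q = 0.531 × 0.001600 = 8.496e-4 m/d
v_s = q/n_e = 8.496e-4/0.39 = 0.002178 m/d
t = L / v = 390 / 0.002178 = 179000 d
   = 179000 / 365 = 490 yr

490 years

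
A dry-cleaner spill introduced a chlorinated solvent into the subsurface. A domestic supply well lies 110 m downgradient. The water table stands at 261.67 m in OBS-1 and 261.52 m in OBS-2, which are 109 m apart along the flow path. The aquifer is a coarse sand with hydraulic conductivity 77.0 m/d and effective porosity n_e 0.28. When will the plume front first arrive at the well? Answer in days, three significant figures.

Hydraulic gradient i = (261.67 − 261.52) / 109 = 0.15 / 109 = 0.001376
Darcy flux q = K·i = 77.0 × 0.001376 = 0.1060 m/d
Seepage velocity v = q / n = 0.1060 / 0.28 = 0.3784 m/d
t = L / v = 110 / 0.3784 = 290.7 d

291 days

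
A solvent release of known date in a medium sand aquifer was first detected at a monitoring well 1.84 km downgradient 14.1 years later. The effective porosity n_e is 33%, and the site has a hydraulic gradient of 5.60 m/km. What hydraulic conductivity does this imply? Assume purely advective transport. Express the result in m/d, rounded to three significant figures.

t = 14.1 years = 5147 d
L = 1.84 km = 1840 m
v = L / t = 1840 / 5147 = 0.3575 m/d
K = v · n / i = 0.3575 × 0.33 / 0.0056 = 21.1 m/d

21.1 m/d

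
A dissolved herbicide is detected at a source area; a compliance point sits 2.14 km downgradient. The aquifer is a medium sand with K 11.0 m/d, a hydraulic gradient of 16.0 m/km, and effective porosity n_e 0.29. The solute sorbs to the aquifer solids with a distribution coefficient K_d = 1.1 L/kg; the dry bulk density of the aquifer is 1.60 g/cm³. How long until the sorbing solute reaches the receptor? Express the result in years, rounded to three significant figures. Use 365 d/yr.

68.3 years

q = Ki = 11.0 × 0.016 = 0.1760 m/d
Average linear velocity = 0.1760 / 0.29 = 0.6069 m/d
Retardation R = 1 + ρ_b·K_d/n = 1 + 1.60×1.1/0.29 = 7.069
Contaminant velocity v_c = v/R = 0.6069/7.069 = 0.08585 m/d
L = 2.14 km = 2140 m
t = L/v_c = 2140/0.08585 = 24930 d
   = 24930/365 = 68.3 yr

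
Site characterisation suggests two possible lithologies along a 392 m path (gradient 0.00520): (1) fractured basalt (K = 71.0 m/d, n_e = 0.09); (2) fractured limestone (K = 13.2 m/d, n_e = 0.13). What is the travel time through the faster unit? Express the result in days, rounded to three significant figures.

Unit 1 (fractured basalt): v = 71.0×0.0052/0.09 = 4.102 m/d, t = 392/4.102 = 95.56 d
Unit 2 (fractured limestone): v = 13.2×0.0052/0.13 = 0.5280 m/d, t = 392/0.5280 = 742.4 d
Faster unit: t = 95.6 d

95.6 days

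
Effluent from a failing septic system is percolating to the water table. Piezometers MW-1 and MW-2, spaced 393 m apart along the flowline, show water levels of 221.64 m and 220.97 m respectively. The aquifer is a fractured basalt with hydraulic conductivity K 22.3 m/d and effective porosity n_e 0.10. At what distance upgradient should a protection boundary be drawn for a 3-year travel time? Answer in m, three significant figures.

416 m

Hydraulic gradient i = (221.64 − 220.97) / 393 = 0.67 / 393 = 0.001705
Darcy flux q = K·i = 22.3 × 0.001705 = 0.03802 m/d
v = Ki/n = 22.3·0.001705/0.10 = 0.3802 m/d
T = 3 yr × 365 = 1095 d
L = v × T = 0.3802 × 1095 = 416.3 m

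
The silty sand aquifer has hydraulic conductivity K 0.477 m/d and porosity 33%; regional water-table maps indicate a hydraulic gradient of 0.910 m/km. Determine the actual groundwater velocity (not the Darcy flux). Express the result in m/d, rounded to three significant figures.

0.00132 m/d

Darcy flux q = K·i = 0.477 × 9.1e-4 = 4.341e-4 m/d
v = Ki/n = 0.477·9.1e-4/0.33 = 0.001315 m/d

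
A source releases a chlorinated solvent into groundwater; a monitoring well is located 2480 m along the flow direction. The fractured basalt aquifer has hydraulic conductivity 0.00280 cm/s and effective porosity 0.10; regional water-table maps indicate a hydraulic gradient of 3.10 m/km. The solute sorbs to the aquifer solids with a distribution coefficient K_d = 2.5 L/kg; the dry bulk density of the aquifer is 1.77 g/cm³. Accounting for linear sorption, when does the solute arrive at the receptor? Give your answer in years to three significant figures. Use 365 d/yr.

4100 years

K = 0.00280 cm/s × 864 = 2.419 m/d
Specific discharge q = 2.419 × 0.0031 = 0.007500 m/d
v = Ki/n = 2.419·0.0031/0.10 = 0.07500 m/d
Retardation R = 1 + ρ_b·K_d/n = 1 + 1.77×2.5/0.10 = 45.25
Contaminant velocity v_c = v/R = 0.07500/45.25 = 0.001657 m/d
t = L/v_c = 2480/0.001657 = 1.496e6 d
   = 1.496e6/365 = 4100 yr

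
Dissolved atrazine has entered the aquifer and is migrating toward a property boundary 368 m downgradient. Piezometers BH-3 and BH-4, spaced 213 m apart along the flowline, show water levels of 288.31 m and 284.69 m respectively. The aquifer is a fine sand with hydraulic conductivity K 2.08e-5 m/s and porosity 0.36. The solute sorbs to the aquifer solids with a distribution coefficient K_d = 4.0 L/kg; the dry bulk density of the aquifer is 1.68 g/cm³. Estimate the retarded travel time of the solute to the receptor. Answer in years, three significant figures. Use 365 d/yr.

Hydraulic gradient i = (288.31 − 284.69) / 213 = 3.62 / 213 = 0.01700
K = 2.08e-5 m/s × 86400 s/d = 1.797 m/d
q = Ki = 1.797 × 0.01700 = 0.03054 m/d
v = Ki/n = 1.797·0.01700/0.36 = 0.08484 m/d
Retardation R = 1 + ρ_b·K_d/n = 1 + 1.68×4.0/0.36 = 19.67
Contaminant velocity v_c = v/R = 0.08484/19.67 = 0.004314 m/d
t = L/v_c = 368/0.004314 = 85310 d
   = 85310/365 = 234 yr

234 years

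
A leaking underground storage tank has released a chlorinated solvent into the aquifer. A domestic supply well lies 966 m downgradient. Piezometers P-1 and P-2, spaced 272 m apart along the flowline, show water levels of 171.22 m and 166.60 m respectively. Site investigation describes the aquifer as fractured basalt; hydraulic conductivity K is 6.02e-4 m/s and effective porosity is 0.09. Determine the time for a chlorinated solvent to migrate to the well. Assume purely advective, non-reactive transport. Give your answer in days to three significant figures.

Hydraulic gradient i = (171.22 − 166.60) / 272 = 4.62 / 272 = 0.01699
K = 6.02e-4 m/s × 86400 s/d = 52.01 m/d
Darcy flux q = K·i = 52.01 × 0.01699 = 0.8835 m/d
v = Ki/n = 52.01·0.01699/0.09 = 9.816 m/d
t = L / v = 966 / 9.816 = 98.41 d

98.4 days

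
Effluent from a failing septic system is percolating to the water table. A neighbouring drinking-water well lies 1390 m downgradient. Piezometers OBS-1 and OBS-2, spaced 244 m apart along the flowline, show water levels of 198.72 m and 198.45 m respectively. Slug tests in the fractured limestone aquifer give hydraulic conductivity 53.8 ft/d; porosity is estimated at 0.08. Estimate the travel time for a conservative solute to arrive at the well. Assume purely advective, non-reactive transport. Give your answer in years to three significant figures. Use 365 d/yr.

16.8 years

Hydraulic gradient i = (198.72 − 198.45) / 244 = 0.27 / 244 = 0.001107
K = 53.8 ft/d × 0.3048 = 16.40 m/d
Specific discharge q = 16.40 × 0.001107 = 0.01815 m/d
v_s = q/n_e = 0.01815/0.08 = 0.2268 m/d
t = L / v = 1390 / 0.2268 = 6128 d
   = 6128 / 365 = 16.8 yr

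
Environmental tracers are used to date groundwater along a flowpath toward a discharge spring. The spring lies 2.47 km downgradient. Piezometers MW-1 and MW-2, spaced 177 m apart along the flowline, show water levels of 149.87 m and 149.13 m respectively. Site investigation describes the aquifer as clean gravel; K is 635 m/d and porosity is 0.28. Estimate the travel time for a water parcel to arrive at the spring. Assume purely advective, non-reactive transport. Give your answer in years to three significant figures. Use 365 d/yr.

Hydraulic gradient i = (149.87 − 149.13) / 177 = 0.74 / 177 = 0.004181
Specific discharge q = 635 × 0.004181 = 2.655 m/d
v_s = q/n_e = 2.655/0.28 = 9.481 m/d
L = 2.47 km = 2470 m
t = L / v = 2470 / 9.481 = 260.5 d
   = 260.5 / 365 = 0.714 yr

0.714 years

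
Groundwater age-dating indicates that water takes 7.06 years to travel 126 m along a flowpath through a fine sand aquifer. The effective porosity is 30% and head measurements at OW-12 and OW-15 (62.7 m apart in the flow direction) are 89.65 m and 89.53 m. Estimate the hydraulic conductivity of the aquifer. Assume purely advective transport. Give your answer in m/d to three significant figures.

7.66 m/d

Hydraulic gradient i = (89.65 − 89.53) / 62.7 = 0.12 / 62.7 = 0.001914
t = 7.06 years = 2577 d
v = L / t = 126 / 2577 = 0.04890 m/d
K = v · n / i = 0.04890 × 0.30 / 0.001914 = 7.66 m/d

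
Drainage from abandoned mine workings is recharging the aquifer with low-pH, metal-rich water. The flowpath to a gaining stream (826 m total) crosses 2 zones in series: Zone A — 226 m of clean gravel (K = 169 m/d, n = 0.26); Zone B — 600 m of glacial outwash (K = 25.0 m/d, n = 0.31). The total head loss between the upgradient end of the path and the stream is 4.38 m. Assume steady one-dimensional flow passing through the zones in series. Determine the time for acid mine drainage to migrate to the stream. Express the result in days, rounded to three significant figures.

Continuity: the same q passes through each zone, so ΔH = q·Σ(L_j/K_j) — the zones act as resistances in series.
Σ(L/K) = 226/169 + 600/25.0 = 1.337 + 24.00 = 25.34 d
q = ΔH / Σ(L/K) = 4.38 / 25.34 = 0.1729 m/d (same in every zone)
Zone A: v = q/n = 0.1729/0.26 = 0.6649 m/d → t_A = 226/0.6649 = 339.9 d
Zone B: v = q/n = 0.1729/0.31 = 0.5576 m/d → t_B = 600/0.5576 = 1076 d
Total t = 339.9 + 1076 = 1416 d

1420 days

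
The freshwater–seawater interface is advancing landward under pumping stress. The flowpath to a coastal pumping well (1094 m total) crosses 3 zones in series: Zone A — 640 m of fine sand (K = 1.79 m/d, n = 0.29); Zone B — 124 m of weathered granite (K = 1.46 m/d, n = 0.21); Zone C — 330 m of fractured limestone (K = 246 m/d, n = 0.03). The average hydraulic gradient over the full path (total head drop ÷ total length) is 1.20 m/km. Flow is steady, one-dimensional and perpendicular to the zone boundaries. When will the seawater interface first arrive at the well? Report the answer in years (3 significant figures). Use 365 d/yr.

205 years

For zones in series the flux q is common to all zones; the equivalent conductivity is the harmonic (thickness-weighted) mean, K_eq = L_total / Σ(L_j/K_j).
Σ(L/K) = 640/1.79 + 124/1.46 + 330/246 = 357.5 + 84.93 + 1.341 = 443.8 d
K_eq = L_total / Σ(L/K) = 1094 / 443.8 = 2.465 m/d
q = K_eq · i = 2.465 × 0.0012 = 0.002958 m/d (same in every zone)
Zone A: v = q/n = 0.002958/0.29 = 0.01020 m/d → t_A = 640/0.01020 = 62750 d
Zone B: v = q/n = 0.002958/0.21 = 0.01409 m/d → t_B = 124/0.01409 = 8803 d
Zone C: v = q/n = 0.002958/0.03 = 0.09860 m/d → t_C = 330/0.09860 = 3347 d
Total t = 62750 + 8803 + 3347 = 74900 d
   = 74900 / 365 = 205 yr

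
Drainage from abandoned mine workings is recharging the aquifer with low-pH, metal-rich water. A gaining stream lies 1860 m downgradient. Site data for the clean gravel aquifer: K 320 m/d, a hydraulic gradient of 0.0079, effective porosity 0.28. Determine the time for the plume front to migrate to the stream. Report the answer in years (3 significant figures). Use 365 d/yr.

Darcy flux q = K·i = 320 × 0.0079 = 2.528 m/d
v_s = q/n_e = 2.528/0.28 = 9.029 m/d
t = L / v = 1860 / 9.029 = 206.0 d
   = 206.0 / 365 = 0.564 yr

0.564 years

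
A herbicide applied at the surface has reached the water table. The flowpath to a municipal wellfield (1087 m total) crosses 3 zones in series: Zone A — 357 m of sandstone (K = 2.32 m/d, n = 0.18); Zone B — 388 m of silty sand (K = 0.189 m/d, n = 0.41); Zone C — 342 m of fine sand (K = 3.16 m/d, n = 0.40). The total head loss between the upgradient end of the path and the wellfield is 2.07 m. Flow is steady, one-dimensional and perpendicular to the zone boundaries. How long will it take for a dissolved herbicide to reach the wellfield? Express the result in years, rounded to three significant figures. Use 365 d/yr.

Steady 1-D flow in series ⇒ the Darcy flux q is identical in every zone and the zone head losses add (resistances L/K in series).
Σ(L/K) = 357/2.32 + 388/0.189 + 342/3.16 = 153.9 + 2053 + 108.2 = 2315 d
q = ΔH / Σ(L/K) = 2.07 / 2315 = 8.942e-4 m/d (same in every zone)
Zone A: v = q/n = 8.942e-4/0.18 = 0.004968 m/d → t_A = 357/0.004968 = 71870 d
Zone B: v = q/n = 8.942e-4/0.41 = 0.002181 m/d → t_B = 388/0.002181 = 177900 d
Zone C: v = q/n = 8.942e-4/0.40 = 0.002235 m/d → t_C = 342/0.002235 = 153000 d
Total t = 71870 + 177900 + 153000 = 402800 d
   = 402800 / 365 = 1100 yr

1100 years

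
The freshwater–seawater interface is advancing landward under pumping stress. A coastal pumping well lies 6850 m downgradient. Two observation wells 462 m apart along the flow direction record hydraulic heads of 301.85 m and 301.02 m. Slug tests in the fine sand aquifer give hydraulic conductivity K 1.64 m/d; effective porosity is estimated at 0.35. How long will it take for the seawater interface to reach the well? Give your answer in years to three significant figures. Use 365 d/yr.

2230 years

Hydraulic gradient i = (301.85 − 301.02) / 462 = 0.83 / 462 = 0.001797
Darcy flux q = K·i = 1.64 × 0.001797 = 0.002946 m/d
Average linear velocity = 0.002946 / 0.35 = 0.008418 m/d
t = L / v = 6850 / 0.008418 = 813700 d
   = 813700 / 365 = 2230 yr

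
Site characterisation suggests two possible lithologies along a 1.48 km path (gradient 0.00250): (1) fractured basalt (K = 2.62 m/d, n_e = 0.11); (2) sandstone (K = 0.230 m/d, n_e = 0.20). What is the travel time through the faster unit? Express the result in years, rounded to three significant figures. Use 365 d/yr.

Unit 1 (fractured basalt): v = 2.62×0.0025/0.11 = 0.05955 m/d, t = 1480/0.05955 = 24850 d
Unit 2 (sandstone): v = 0.230×0.0025/0.20 = 0.002875 m/d, t = 1480/0.002875 = 514800 d
Faster: 24850 d / 365 = 68.1 yr

68.1 years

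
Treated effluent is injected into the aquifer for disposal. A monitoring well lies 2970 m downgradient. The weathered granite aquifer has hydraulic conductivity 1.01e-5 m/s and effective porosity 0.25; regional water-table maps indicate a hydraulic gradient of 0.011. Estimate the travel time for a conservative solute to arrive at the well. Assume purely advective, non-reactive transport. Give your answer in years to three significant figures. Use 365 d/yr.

212 years

K = 1.01e-5 m/s × 86400 s/d = 0.8726 m/d
Specific discharge q = 0.8726 × 0.011 = 0.009599 m/d
Average linear velocity = 0.009599 / 0.25 = 0.03840 m/d
t = L / v = 2970 / 0.03840 = 77350 d
   = 77350 / 365 = 212 yr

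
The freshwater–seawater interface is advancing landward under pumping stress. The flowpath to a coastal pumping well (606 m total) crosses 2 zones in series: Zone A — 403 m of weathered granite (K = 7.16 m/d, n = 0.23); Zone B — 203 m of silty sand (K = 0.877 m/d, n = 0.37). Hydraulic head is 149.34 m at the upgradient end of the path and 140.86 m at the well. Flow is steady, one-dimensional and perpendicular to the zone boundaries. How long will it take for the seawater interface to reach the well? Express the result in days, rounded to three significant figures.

5690 days

Total head drop ΔH = 149.34 − 140.86 = 8.48 m
Continuity: the same q passes through each zone, so ΔH = q·Σ(L_j/K_j) — the zones act as resistances in series.
Σ(L/K) = 403/7.16 + 203/0.877 = 56.28 + 231.5 = 287.8 d
q = ΔH / Σ(L/K) = 8.48 / 287.8 = 0.02947 m/d (same in every zone)
Zone A: v = q/n = 0.02947/0.23 = 0.1281 m/d → t_A = 403/0.1281 = 3145 d
Zone B: v = q/n = 0.02947/0.37 = 0.07965 m/d → t_B = 203/0.07965 = 2549 d
Total t = 3145 + 2549 = 5694 d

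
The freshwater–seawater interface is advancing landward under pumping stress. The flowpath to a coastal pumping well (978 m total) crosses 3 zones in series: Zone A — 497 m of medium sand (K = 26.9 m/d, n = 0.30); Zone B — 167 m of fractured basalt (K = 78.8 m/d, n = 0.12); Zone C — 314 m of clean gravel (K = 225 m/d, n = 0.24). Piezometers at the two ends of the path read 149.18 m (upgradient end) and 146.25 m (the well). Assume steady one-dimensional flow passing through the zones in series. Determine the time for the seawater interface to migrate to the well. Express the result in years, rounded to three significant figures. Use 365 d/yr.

5.03 years

Total head drop ΔH = 149.18 − 146.25 = 2.93 m
Continuity: the same q passes through each zone, so ΔH = q·Σ(L_j/K_j) — the zones act as resistances in series.
Σ(L/K) = 497/26.9 + 167/78.8 + 314/225 = 18.48 + 2.119 + 1.396 = 21.99 d
q = ΔH / Σ(L/K) = 2.93 / 21.99 = 0.1332 m/d (same in every zone)
Zone A: v = q/n = 0.1332/0.30 = 0.4441 m/d → t_A = 497/0.4441 = 1119 d
Zone B: v = q/n = 0.1332/0.12 = 1.110 m/d → t_B = 167/1.110 = 150.4 d
Zone C: v = q/n = 0.1332/0.24 = 0.5552 m/d → t_C = 314/0.5552 = 565.6 d
Total t = 1119 + 150.4 + 565.6 = 1835 d
   = 1835 / 365 = 5.03 yr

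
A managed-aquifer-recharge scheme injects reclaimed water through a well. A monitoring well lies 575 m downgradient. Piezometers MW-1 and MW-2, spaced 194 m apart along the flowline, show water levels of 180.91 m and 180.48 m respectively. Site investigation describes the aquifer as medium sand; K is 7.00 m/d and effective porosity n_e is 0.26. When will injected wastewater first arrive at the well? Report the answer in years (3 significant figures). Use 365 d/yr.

Hydraulic gradient i = (180.91 − 180.48) / 194 = 0.43 / 194 = 0.002216
q = Ki = 7.00 × 0.002216 = 0.01552 m/d
Seepage velocity v = q / n = 0.01552 / 0.26 = 0.05967 m/d
t = L / v = 575 / 0.05967 = 9636 d
   = 9636 / 365 = 26.4 yr

26.4 years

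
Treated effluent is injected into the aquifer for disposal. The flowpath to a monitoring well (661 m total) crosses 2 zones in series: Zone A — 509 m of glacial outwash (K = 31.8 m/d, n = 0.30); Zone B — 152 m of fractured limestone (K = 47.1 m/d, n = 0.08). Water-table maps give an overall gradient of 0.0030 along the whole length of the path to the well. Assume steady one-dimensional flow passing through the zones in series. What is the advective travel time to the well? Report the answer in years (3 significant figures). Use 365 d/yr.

4.38 years

For zones in series the flux q is common to all zones; the equivalent conductivity is the harmonic (thickness-weighted) mean, K_eq = L_total / Σ(L_j/K_j).
Σ(L/K) = 509/31.8 + 152/47.1 = 16.01 + 3.227 = 19.23 d
K_eq = L_total / Σ(L/K) = 661 / 19.23 = 34.37 m/d
q = K_eq · i = 34.37 × 0.0030 = 0.1031 m/d (same in every zone)
Zone A: v = q/n = 0.1031/0.30 = 0.3437 m/d → t_A = 509/0.3437 = 1481 d
Zone B: v = q/n = 0.1031/0.08 = 1.289 m/d → t_B = 152/1.289 = 117.9 d
Total t = 1481 + 117.9 = 1599 d
   = 1599 / 365 = 4.38 yr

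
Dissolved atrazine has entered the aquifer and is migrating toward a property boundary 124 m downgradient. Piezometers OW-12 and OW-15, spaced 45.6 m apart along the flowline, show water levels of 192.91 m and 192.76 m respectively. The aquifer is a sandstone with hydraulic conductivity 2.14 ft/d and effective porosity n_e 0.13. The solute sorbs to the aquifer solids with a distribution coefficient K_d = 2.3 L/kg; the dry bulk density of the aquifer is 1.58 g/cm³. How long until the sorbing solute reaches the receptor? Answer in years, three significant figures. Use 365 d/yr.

596 years

Hydraulic gradient i = (192.91 − 192.76) / 45.6 = 0.15 / 45.6 = 0.003289
K = 2.14 ft/d × 0.3048 = 0.6523 m/d
Darcy flux q = K·i = 0.6523 × 0.003289 = 0.002146 m/d
v_s = q/n_e = 0.002146/0.13 = 0.01650 m/d
Retardation R = 1 + ρ_b·K_d/n = 1 + 1.58×2.3/0.13 = 28.95
Contaminant velocity v_c = v/R = 0.01650/28.95 = 5.700e-4 m/d
t = L/v_c = 124/5.700e-4 = 217500 d
   = 217500/365 = 596 yr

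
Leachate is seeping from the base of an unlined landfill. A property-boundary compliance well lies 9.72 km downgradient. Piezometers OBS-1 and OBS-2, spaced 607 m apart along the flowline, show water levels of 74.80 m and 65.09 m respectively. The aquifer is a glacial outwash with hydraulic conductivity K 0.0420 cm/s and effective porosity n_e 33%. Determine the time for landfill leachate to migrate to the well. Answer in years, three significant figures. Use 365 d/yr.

15.1 years

Hydraulic gradient i = (74.80 − 65.09) / 607 = 9.71 / 607 = 0.01600
K = 0.0420 cm/s × 864 = 36.29 m/d
q = Ki = 36.29 × 0.01600 = 0.5805 m/d
v = Ki/n = 36.29·0.01600/0.33 = 1.759 m/d
L = 9.72 km = 9720 m
t = L / v = 9720 / 1.759 = 5526 d
   = 5526 / 365 = 15.1 yr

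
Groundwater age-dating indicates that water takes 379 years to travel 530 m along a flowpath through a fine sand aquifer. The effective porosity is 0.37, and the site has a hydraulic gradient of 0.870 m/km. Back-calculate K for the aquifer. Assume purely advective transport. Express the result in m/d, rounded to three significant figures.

1.63 m/d

t = 379 years = 138300 d
v = L / t = 530 / 138300 = 0.003831 m/d
K = v · n / i = 0.003831 × 0.37 / 8.7e-4 = 1.63 m/d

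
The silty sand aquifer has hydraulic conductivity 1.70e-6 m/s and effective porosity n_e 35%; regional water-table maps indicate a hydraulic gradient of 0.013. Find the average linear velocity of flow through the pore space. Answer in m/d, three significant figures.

K = 1.70e-6 m/s × 86400 s/d = 0.1469 m/d
q = Ki = 0.1469 × 0.013 = 0.001909 m/d
Seepage velocity v = q / n = 0.001909 / 0.35 = 0.005456 m/d

0.00546 m/d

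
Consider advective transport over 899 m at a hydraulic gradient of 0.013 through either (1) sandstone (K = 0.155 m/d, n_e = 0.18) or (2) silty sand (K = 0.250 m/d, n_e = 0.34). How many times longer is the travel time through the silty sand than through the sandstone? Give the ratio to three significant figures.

1.17

Unit 1 (sandstone): v = 0.155×0.013/0.18 = 0.01119 m/d, t = 899/0.01119 = 80310 d
Unit 2 (silty sand): v = 0.250×0.013/0.34 = 0.009559 m/d, t = 899/0.009559 = 94050 d
t(silty sand) / t(sandstone) = 94050/80310 = 1.17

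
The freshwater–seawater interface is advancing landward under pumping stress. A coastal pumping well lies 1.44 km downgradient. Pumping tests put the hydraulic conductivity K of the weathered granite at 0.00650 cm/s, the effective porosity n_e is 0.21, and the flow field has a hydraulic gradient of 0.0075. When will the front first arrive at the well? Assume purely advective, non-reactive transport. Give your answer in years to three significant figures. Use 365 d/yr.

K = 0.00650 cm/s × 864 = 5.616 m/d
Darcy flux q = K·i = 5.616 × 0.0075 = 0.04212 m/d
v_s = q/n_e = 0.04212/0.21 = 0.2006 m/d
L = 1.44 km = 1440 m
t = L / v = 1440 / 0.2006 = 7179 d
   = 7179 / 365 = 19.7 yr

19.7 years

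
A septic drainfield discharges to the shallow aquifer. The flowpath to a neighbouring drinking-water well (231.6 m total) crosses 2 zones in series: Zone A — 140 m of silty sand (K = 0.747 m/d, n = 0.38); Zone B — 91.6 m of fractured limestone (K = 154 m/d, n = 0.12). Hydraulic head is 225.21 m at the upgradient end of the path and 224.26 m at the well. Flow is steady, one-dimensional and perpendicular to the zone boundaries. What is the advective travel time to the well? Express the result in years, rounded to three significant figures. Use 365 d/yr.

Total head drop ΔH = 225.21 − 224.26 = 0.95 m
Steady 1-D flow in series ⇒ the Darcy flux q is identical in every zone and the zone head losses add (resistances L/K in series).
Σ(L/K) = 140/0.747 + 91.6/154 = 187.4 + 0.5948 = 188.0 d
q = ΔH / Σ(L/K) = 0.95 / 188.0 = 0.005053 m/d (same in every zone)
Zone A: v = q/n = 0.005053/0.38 = 0.01330 m/d → t_A = 140/0.01330 = 10530 d
Zone B: v = q/n = 0.005053/0.12 = 0.04211 m/d → t_B = 91.6/0.04211 = 2175 d
Total t = 10530 + 2175 = 12700 d
   = 12700 / 365 = 34.8 yr

34.8 years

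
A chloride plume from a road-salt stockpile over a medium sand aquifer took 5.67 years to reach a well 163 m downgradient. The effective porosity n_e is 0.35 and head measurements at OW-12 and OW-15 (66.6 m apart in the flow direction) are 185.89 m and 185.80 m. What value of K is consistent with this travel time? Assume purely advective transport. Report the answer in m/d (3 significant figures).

20.4 m/d

Hydraulic gradient i = (185.89 − 185.80) / 66.6 = 0.09 / 66.6 = 0.001351
t = 5.67 years = 2070 d
v = L / t = 163 / 2070 = 0.07876 m/d
K = v · n / i = 0.07876 × 0.35 / 0.001351 = 20.4 m/d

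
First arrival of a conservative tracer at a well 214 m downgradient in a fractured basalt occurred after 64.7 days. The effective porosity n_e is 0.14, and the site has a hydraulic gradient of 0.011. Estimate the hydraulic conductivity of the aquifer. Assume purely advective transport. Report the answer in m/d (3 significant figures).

42.1 m/d

v = L / t = 214 / 64.7 = 3.308 m/d
K = v · n / i = 3.308 × 0.14 / 0.011 = 42.1 m/d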